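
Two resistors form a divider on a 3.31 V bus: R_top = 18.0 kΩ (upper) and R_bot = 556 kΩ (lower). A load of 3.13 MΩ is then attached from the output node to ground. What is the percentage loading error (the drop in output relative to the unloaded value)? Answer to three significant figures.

0.554 %

The divider's output (Thévenin) resistance is R_top‖R_bot = 17.44 kΩ.
Fractional drop under load = R_th/(R_th + R_L) = 17.44 / (17.44 + 3130) = 0.005540.
So the output falls by 0.554 %.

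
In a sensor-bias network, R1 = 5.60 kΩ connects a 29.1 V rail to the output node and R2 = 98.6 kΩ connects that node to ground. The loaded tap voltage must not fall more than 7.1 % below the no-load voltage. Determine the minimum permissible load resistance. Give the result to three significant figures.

Output resistance R_th = R1‖R2 = (5.60 × 98.6)/104.2 = 5.299 kΩ.
The fractional drop is R_th/(R_th + R_L); requiring this ≤ 0.0710 gives R_L ≥ R_th(1/0.0710 − 1) = 5.299 × 13.08 = 69.3 kΩ.

R_L(min) ≈ 69.3 kΩ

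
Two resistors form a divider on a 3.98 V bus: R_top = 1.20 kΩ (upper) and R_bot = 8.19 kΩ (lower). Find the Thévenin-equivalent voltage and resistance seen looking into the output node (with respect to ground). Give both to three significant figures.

V_th is the open-circuit tap voltage: 3.98 × 8.19/(1.20 + 8.19) = 3.47 V.
With the supply zeroed, R_top and R_bot appear in parallel from the tap: R_th = R_top‖R_bot = (1.20 × 8.19)/9.390 = 1.05 kΩ.

V_th = 3.47 V, R_th = 1.05 kΩ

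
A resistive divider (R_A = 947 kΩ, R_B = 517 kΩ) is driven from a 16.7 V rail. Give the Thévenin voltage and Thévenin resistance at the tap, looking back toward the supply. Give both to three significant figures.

V_th is the open-circuit tap voltage: 16.7 × 517/(947 + 517) = 5.90 V.
With the supply zeroed, R_A and R_B appear in parallel from the tap: R_th = R_A‖R_B = (947 × 517)/1464 = 334 kΩ.

V_th = 5.90 V, R_th = 334 kΩ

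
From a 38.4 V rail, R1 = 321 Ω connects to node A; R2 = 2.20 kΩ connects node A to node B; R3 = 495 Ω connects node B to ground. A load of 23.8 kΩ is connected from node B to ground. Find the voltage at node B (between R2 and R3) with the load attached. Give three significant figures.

V ≈ 6.19 V

At node B, R3 is in parallel with the load: R3‖R_L = 484.9 Ω.
Below node A the resistance is R2 + (R3‖R_L) = 2685 Ω, so V_A = 38.4 × 2685/3006 = 34.30 V.
Then V_B = V_A × (R3‖R_L)/(R2 + R3‖R_L) = 34.30 × 484.9/2685 = 6.19 V.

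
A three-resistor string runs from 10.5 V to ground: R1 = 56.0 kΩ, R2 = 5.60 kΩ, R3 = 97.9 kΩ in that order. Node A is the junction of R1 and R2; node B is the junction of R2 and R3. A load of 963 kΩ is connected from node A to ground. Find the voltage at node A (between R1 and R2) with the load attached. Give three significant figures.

Below node A the series string R2+R3 = 103.5 kΩ sits in parallel with the 963 kΩ load: 93.46 kΩ.
V_A = 10.5 × 93.46/(56.0 + 93.46) = 6.57 V.

V ≈ 6.57 V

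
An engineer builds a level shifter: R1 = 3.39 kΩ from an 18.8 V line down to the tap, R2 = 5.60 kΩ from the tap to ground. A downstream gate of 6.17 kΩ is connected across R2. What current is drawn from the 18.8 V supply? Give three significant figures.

I ≈ 2.97 mA

R2‖R_L = 2.936 kΩ, so the source sees R1 + R2‖R_L = 6.326 kΩ.
I = 18.8 V / 6.326 kΩ = 2.97 mA.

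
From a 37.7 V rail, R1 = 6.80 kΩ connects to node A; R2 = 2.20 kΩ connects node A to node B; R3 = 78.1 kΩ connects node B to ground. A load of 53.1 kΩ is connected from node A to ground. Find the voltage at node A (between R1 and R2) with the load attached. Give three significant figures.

V ≈ 31.1 V

Below node A the series string R2+R3 = 80.30 kΩ sits in parallel with the 53.1 kΩ load: 31.96 kΩ.
V_A = 37.7 × 31.96/(6.80 + 31.96) = 31.1 V.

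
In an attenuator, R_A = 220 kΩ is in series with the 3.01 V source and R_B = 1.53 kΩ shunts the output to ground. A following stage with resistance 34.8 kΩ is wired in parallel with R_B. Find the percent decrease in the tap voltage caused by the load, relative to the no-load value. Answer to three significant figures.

The divider's output (Thévenin) resistance is R_A‖R_B = 1.519 kΩ.
Fractional drop under load = R_th/(R_th + R_L) = 1.519 / (1.519 + 34.8) = 0.04184.
So the output falls by 4.18 %.

4.18 %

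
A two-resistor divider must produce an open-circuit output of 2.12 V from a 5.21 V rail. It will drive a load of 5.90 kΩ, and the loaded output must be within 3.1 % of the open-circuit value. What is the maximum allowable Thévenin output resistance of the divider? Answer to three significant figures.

R_th ≤ 189 Ω

Loading drop = R_th/(R_th + R_L) ≤ 0.0310, so R_th ≤ R_L · ε/(1−ε) = 5.90 kΩ × 0.0310/0.9690 = 189 Ω.
(Any R1, R2 with R2/(R1+R2) = 0.407 and R1‖R2 ≤ 189 Ω will meet the spec.)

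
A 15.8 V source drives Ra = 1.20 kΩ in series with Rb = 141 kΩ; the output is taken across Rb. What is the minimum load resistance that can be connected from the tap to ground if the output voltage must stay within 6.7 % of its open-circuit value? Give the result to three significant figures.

Output resistance R_th = Ra‖Rb = (1.20 × 141)/142.2 = 1.190 kΩ.
The fractional drop is R_th/(R_th + R_L); requiring this ≤ 0.0670 gives R_L ≥ R_th(1/0.0670 − 1) = 1.190 × 13.93 = 16.6 kΩ.

R_L(min) ≈ 16.6 kΩ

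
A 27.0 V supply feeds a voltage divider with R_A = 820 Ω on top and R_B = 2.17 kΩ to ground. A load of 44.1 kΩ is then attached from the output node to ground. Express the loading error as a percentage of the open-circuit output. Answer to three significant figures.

The divider's output (Thévenin) resistance is R_A‖R_B = 595.1 Ω.
Fractional drop under load = R_th/(R_th + R_L) = 595.1 / (595.1 + 44100) = 0.01332.
So the output falls by 1.33 %.

1.33 %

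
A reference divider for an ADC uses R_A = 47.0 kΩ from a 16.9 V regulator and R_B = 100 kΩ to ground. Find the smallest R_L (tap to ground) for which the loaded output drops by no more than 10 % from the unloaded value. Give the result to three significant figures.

R_L(min) ≈ 288 kΩ

Output resistance R_th = R_A‖R_B = (47.0 × 100)/147.0 = 31.97 kΩ.
The fractional drop is R_th/(R_th + R_L); requiring this ≤ 0.100 gives R_L ≥ R_th(1/0.100 − 1) = 31.97 × 9.000 = 288 kΩ.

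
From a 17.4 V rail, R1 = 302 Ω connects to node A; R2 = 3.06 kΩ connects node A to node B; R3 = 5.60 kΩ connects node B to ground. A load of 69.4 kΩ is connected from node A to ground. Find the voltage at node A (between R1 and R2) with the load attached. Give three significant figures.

V ≈ 16.7 V

Below node A the series string R2+R3 = 8660 Ω sits in parallel with the 69400 Ω load: 7699 Ω.
V_A = 17.4 × 7699/(302 + 7699) = 16.7 V.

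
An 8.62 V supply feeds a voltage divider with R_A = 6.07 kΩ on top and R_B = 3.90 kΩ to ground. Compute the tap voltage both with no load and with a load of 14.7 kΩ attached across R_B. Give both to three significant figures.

Unloaded: 3.37 V; loaded: 2.90 V

Open-circuit: V = 8.62 × 3.90/(6.07 + 3.90) = 3.37 V.
With the load, R_B becomes R_B‖R_L = 3.082 kΩ, so V = 8.62 × 3.082/9.152 = 2.90 V.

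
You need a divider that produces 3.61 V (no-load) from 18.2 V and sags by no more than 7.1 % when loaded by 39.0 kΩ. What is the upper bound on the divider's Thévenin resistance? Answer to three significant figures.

Loading drop = R_th/(R_th + R_L) ≤ 0.0710, so R_th ≤ R_L · ε/(1−ε) = 39.0 kΩ × 0.0710/0.9290 = 2.98 kΩ.

R_th ≤ 2.98 kΩ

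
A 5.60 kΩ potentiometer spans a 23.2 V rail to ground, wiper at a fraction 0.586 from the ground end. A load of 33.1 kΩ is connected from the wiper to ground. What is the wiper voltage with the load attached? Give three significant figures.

V ≈ 13.1 V

The wiper splits the pot into (1−α)R = 2.318 kΩ above and αR = 3.282 kΩ below.
Lower section ‖ load = 2.986 kΩ.
V_wiper = 23.2 × 2.986/(2.318 + 2.986) = 13.1 V.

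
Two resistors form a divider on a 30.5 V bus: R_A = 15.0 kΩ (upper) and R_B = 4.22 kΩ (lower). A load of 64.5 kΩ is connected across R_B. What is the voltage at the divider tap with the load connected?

The load sits in parallel with R_B: R_B‖R_L = (4.22 × 64.5) / (4.22 + 64.5) = 3.961 kΩ.
V_out = 30.5 × 3.961 / (15.0 + 3.961) = 30.5 × 3.961/18.96 = 6.37 V.
(Unloaded it would have been 6.70 V.)

V_out ≈ 6.37 V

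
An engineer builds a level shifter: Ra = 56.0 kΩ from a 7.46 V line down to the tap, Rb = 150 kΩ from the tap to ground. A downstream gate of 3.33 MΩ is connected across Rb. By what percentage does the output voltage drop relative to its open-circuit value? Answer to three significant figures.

The divider's output (Thévenin) resistance is Ra‖Rb = 40.78 kΩ.
Fractional drop under load = R_th/(R_th + R_L) = 40.78 / (40.78 + 3330) = 0.01210.
So the output falls by 1.21 %.

1.21 %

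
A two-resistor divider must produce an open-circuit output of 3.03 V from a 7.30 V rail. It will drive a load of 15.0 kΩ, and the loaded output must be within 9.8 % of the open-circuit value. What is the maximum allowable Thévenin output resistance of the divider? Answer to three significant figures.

Loading drop = R_th/(R_th + R_L) ≤ 0.0980, so R_th ≤ R_L · ε/(1−ε) = 15.0 kΩ × 0.0980/0.9020 = 1.63 kΩ.
(Any R1, R2 with R2/(R1+R2) = 0.415 and R1‖R2 ≤ 1.63 kΩ will meet the spec.)

R_th ≤ 1.63 kΩ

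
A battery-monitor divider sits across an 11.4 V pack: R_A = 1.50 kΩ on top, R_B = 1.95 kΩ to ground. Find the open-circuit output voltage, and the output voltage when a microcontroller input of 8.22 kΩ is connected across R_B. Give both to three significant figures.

Open-circuit: V = 11.4 × 1.95/(1.50 + 1.95) = 6.44 V.
With the load, R_B becomes R_B‖R_L = 1.576 kΩ, so V = 11.4 × 1.576/3.076 = 5.84 V.

Unloaded: 6.44 V; loaded: 5.84 V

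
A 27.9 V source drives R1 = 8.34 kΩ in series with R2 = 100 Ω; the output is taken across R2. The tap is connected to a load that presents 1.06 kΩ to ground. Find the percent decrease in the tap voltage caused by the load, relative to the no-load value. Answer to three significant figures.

The divider's output (Thévenin) resistance is R1‖R2 = 98.82 Ω.
Fractional drop under load = R_th/(R_th + R_L) = 98.82 / (98.82 + 1060) = 0.08527.
So the output falls by 8.53 %.

8.53 %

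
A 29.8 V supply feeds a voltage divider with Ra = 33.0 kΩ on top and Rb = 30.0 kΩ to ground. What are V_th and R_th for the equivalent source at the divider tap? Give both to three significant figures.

V_th = 14.2 V, R_th = 15.7 kΩ

V_th is the open-circuit tap voltage: 29.8 × 30.0/(33.0 + 30.0) = 14.2 V.
With the supply zeroed, Ra and Rb appear in parallel from the tap: R_th = Ra‖Rb = (33.0 × 30.0)/63.00 = 15.7 kΩ.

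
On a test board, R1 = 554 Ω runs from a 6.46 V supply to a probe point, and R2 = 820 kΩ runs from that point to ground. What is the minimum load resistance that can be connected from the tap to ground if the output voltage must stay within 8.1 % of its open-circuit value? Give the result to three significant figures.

R_L(min) ≈ 6.28 kΩ

Output resistance R_th = R1‖R2 = (554 × 820000)/820600 = 553.6 Ω.
The fractional drop is R_th/(R_th + R_L); requiring this ≤ 0.0810 gives R_L ≥ R_th(1/0.0810 − 1) = 553.6 × 11.35 = 6.28 kΩ.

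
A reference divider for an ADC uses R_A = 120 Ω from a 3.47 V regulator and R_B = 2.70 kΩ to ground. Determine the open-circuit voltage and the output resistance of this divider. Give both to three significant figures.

V_th = 3.32 V, R_th = 115 Ω

V_th is the open-circuit tap voltage: 3.47 × 2700/(120 + 2700) = 3.32 V.
With the supply zeroed, R_A and R_B appear in parallel from the tap: R_th = R_A‖R_B = (120 × 2700)/2820 = 115 Ω.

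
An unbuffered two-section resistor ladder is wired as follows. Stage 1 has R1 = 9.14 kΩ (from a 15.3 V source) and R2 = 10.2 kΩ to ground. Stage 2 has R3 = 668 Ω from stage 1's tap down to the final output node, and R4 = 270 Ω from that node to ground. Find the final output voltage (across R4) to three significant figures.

Stage 2 presents R3+R4 = 938.0 Ω as a load on stage 1's tap.
Stage 1's lower leg becomes R2‖(R3+R4) = 859.0 Ω, so V_mid = 15.3 × 859.0/9999 = 1.314 V.
Stage 2 is itself unloaded: V_out = V_mid × R4/(R3+R4) = 1.314 × 270/938.0 = 0.378 V.

V_out ≈ 0.378 V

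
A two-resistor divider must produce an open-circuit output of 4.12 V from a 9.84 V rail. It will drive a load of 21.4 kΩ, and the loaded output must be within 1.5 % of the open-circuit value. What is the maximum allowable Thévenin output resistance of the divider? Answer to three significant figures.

Loading drop = R_th/(R_th + R_L) ≤ 0.0150, so R_th ≤ R_L · ε/(1−ε) = 21.4 kΩ × 0.0150/0.9850 = 326 Ω.
(Any R1, R2 with R2/(R1+R2) = 0.419 and R1‖R2 ≤ 326 Ω will meet the spec.)

R_th ≤ 326 Ω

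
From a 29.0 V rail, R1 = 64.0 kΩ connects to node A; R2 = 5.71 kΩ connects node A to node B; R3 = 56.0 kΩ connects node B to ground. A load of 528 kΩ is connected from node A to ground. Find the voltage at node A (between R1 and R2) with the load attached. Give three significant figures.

Below node A the series string R2+R3 = 61.71 kΩ sits in parallel with the 528 kΩ load: 55.25 kΩ.
V_A = 29.0 × 55.25/(64.0 + 55.25) = 13.4 V.

V ≈ 13.4 V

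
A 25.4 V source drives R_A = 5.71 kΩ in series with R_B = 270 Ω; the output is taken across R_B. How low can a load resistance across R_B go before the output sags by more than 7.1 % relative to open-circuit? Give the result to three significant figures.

Output resistance R_th = R_A‖R_B = (5710 × 270)/5980 = 257.8 Ω.
The fractional drop is R_th/(R_th + R_L); requiring this ≤ 0.0710 gives R_L ≥ R_th(1/0.0710 − 1) = 257.8 × 13.08 = 3.37 kΩ.

R_L(min) ≈ 3.37 kΩ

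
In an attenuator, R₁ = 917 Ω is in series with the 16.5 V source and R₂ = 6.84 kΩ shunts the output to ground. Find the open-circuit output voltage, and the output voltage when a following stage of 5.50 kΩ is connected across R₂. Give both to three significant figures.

Unloaded: 14.5 V; loaded: 12.7 V

Open-circuit: V = 16.5 × 6840/(917 + 6840) = 14.5 V.
With the load, R₂ becomes R₂‖R_L = 3049 Ω, so V = 16.5 × 3049/3966 = 12.7 V.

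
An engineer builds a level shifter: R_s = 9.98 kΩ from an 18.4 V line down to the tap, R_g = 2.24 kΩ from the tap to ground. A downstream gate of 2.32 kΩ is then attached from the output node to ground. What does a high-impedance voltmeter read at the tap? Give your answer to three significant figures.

The load sits in parallel with R_g: R_g‖R_L = (2.24 × 2.32) / (2.24 + 2.32) = 1.140 kΩ.
V_out = 18.4 × 1.140 / (9.98 + 1.140) = 18.4 × 1.140/11.12 = 1.89 V.

V_out ≈ 1.89 V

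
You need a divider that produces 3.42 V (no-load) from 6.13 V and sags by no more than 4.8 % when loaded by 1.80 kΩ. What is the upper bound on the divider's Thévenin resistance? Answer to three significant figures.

Loading drop = R_th/(R_th + R_L) ≤ 0.0480, so R_th ≤ R_L · ε/(1−ε) = 1.80 kΩ × 0.0480/0.9520 = 90.8 Ω.

R_th ≤ 90.8 Ω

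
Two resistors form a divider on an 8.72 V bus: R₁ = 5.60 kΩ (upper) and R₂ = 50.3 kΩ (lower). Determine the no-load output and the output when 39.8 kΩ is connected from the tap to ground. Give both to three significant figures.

Unloaded: 7.85 V; loaded: 6.96 V

Open-circuit: V = 8.72 × 50.3/(5.60 + 50.3) = 7.85 V.
With the load, R₂ becomes R₂‖R_L = 22.22 kΩ, so V = 8.72 × 22.22/27.82 = 6.96 V.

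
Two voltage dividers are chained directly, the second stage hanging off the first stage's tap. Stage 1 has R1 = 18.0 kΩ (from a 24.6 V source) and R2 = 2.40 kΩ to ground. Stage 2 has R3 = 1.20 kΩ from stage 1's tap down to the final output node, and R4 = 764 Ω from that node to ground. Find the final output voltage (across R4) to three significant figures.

V_out ≈ 0.542 V

Stage 2 presents R3+R4 = 1964 Ω as a load on stage 1's tap.
Stage 1's lower leg becomes R2‖(R3+R4) = 1080 Ω, so V_mid = 24.6 × 1080/19080 = 1.393 V.
Stage 2 is itself unloaded: V_out = V_mid × R4/(R3+R4) = 1.393 × 764/1964 = 0.542 V.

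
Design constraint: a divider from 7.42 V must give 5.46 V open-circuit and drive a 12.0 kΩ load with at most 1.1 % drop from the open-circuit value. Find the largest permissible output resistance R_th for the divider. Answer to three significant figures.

Loading drop = R_th/(R_th + R_L) ≤ 0.0110, so R_th ≤ R_L · ε/(1−ε) = 12.0 kΩ × 0.0110/0.9890 = 133 Ω.
(Any R1, R2 with R2/(R1+R2) = 0.736 and R1‖R2 ≤ 133 Ω will meet the spec.)

R_th ≤ 133 Ω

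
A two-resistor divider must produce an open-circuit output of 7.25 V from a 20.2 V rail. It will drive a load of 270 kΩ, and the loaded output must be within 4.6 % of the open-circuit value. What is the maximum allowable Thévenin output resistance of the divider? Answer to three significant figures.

Loading drop = R_th/(R_th + R_L) ≤ 0.0460, so R_th ≤ R_L · ε/(1−ε) = 270 kΩ × 0.0460/0.9540 = 13.0 kΩ.

R_th ≤ 13.0 kΩ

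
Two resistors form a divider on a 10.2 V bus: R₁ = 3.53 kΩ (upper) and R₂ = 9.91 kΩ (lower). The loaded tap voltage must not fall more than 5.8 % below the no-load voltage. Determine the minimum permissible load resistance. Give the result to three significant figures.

Output resistance R_th = R₁‖R₂ = (3.53 × 9.91)/13.44 = 2.603 kΩ.
The fractional drop is R_th/(R_th + R_L); requiring this ≤ 0.0580 gives R_L ≥ R_th(1/0.0580 − 1) = 2.603 × 16.24 = 42.3 kΩ.

R_L(min) ≈ 42.3 kΩ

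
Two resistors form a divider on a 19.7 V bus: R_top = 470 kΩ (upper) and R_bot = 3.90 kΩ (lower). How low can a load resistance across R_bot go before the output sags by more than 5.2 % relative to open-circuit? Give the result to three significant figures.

Output resistance R_th = R_top‖R_bot = (470 × 3.90)/473.9 = 3.868 kΩ.
The fractional drop is R_th/(R_th + R_L); requiring this ≤ 0.0520 gives R_L ≥ R_th(1/0.0520 − 1) = 3.868 × 18.23 = 70.5 kΩ.

R_L(min) ≈ 70.5 kΩ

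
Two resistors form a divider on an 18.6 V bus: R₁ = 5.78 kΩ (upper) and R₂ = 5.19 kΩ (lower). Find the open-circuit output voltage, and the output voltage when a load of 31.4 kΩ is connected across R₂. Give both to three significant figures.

Open-circuit: V = 18.6 × 5.19/(5.78 + 5.19) = 8.80 V.
With the load, R₂ becomes R₂‖R_L = 4.454 kΩ, so V = 18.6 × 4.454/10.23 = 8.09 V.

Unloaded: 8.80 V; loaded: 8.09 V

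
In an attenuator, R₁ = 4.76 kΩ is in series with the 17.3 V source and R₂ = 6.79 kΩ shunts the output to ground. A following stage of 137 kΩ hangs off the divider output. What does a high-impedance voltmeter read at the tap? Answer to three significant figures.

The load sits in parallel with R₂: R₂‖R_L = (6.79 × 137) / (6.79 + 137) = 6.469 kΩ.
V_out = 17.3 × 6.469 / (4.76 + 6.469) = 17.3 × 6.469/11.23 = 9.97 V.

V_out ≈ 9.97 V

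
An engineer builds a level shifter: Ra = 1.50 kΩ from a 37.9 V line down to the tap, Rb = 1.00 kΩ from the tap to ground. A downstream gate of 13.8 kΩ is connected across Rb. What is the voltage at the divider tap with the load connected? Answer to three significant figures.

V_out ≈ 14.5 V

The load sits in parallel with Rb: Rb‖R_L = (1.00 × 13.8) / (1.00 + 13.8) = 0.9324 kΩ.
V_out = 37.9 × 0.9324 / (1.50 + 0.9324) = 37.9 × 0.9324/2.432 = 14.5 V.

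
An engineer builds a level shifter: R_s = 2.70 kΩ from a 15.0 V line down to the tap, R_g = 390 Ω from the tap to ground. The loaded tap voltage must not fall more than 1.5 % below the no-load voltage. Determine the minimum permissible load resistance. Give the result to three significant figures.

Output resistance R_th = R_s‖R_g = (2700 × 390)/3090 = 340.8 Ω.
The fractional drop is R_th/(R_th + R_L); requiring this ≤ 0.0150 gives R_L ≥ R_th(1/0.0150 − 1) = 340.8 × 65.67 = 22.4 kΩ.

R_L(min) ≈ 22.4 kΩ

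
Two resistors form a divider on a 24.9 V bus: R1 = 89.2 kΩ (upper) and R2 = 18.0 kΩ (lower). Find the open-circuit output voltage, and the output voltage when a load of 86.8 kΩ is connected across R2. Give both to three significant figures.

Open-circuit: V = 24.9 × 18.0/(89.2 + 18.0) = 4.18 V.
With the load, R2 becomes R2‖R_L = 14.91 kΩ, so V = 24.9 × 14.91/104.1 = 3.57 V.

Unloaded: 4.18 V; loaded: 3.57 V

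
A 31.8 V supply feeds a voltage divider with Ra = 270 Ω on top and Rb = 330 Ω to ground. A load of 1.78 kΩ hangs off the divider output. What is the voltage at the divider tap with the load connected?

The load sits in parallel with Rb: Rb‖R_L = (330 × 1780) / (330 + 1780) = 278.4 Ω.
V_out = 31.8 × 278.4 / (270 + 278.4) = 31.8 × 278.4/548.4 = 16.1 V.

V_out ≈ 16.1 V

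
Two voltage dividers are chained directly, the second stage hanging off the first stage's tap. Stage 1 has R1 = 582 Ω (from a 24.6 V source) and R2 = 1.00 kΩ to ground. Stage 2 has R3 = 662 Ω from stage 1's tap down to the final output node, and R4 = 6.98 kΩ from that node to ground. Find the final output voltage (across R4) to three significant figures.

V_out ≈ 13.6 V

Stage 2 presents R3+R4 = 7642 Ω as a load on stage 1's tap.
Stage 1's lower leg becomes R2‖(R3+R4) = 884.3 Ω, so V_mid = 24.6 × 884.3/1466 = 14.84 V.
Stage 2 is itself unloaded: V_out = V_mid × R4/(R3+R4) = 14.84 × 6980/7642 = 13.6 V.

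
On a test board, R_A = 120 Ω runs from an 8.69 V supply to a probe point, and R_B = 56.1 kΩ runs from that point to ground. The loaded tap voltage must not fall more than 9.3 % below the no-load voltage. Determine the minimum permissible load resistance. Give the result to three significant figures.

R_L(min) ≈ 1.17 kΩ

Output resistance R_th = R_A‖R_B = (120 × 56100)/56220 = 119.7 Ω.
The fractional drop is R_th/(R_th + R_L); requiring this ≤ 0.0930 gives R_L ≥ R_th(1/0.0930 − 1) = 119.7 × 9.753 = 1.17 kΩ.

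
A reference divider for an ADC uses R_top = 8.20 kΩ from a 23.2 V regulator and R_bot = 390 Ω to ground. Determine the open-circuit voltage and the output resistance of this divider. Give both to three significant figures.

V_th is the open-circuit tap voltage: 23.2 × 390/(8200 + 390) = 1.05 V.
With the supply zeroed, R_top and R_bot appear in parallel from the tap: R_th = R_top‖R_bot = (8200 × 390)/8590 = 372 Ω.

V_th = 1.05 V, R_th = 372 Ω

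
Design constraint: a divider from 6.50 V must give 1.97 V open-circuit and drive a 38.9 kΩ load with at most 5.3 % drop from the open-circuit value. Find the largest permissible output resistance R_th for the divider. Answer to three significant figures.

R_th ≤ 2.18 kΩ

Loading drop = R_th/(R_th + R_L) ≤ 0.0530, so R_th ≤ R_L · ε/(1−ε) = 38.9 kΩ × 0.0530/0.9470 = 2.18 kΩ.
(Any R1, R2 with R2/(R1+R2) = 0.303 and R1‖R2 ≤ 2.18 kΩ will meet the spec.)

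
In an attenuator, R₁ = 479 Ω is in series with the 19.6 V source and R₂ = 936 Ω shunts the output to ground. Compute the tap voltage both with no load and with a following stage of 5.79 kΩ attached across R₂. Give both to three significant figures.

Unloaded: 13.0 V; loaded: 12.3 V

Open-circuit: V = 19.6 × 936/(479 + 936) = 13.0 V.
With the load, R₂ becomes R₂‖R_L = 805.7 Ω, so V = 19.6 × 805.7/1285 = 12.3 V.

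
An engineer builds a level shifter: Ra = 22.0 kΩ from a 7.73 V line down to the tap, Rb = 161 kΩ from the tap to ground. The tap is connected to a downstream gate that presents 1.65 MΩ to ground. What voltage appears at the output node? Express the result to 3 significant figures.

V_out ≈ 6.72 V

The load sits in parallel with Rb: Rb‖R_L = (161 × 1650) / (161 + 1650) = 146.7 kΩ.
V_out = 7.73 × 146.7 / (22.0 + 146.7) = 7.73 × 146.7/168.7 = 6.72 V.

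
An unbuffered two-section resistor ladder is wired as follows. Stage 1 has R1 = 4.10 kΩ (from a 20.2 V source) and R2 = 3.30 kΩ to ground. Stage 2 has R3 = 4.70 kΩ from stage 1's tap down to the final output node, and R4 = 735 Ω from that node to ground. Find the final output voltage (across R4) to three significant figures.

Stage 2 presents R3+R4 = 5435 Ω as a load on stage 1's tap.
Stage 1's lower leg becomes R2‖(R3+R4) = 2053 Ω, so V_mid = 20.2 × 2053/6153 = 6.741 V.
Stage 2 is itself unloaded: V_out = V_mid × R4/(R3+R4) = 6.741 × 735/5435 = 0.912 V.

V_out ≈ 0.912 V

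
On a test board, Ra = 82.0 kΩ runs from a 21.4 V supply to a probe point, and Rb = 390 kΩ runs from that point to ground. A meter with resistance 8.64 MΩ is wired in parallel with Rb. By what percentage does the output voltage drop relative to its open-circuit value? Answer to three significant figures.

0.778 %

The divider's output (Thévenin) resistance is Ra‖Rb = 67.75 kΩ.
Fractional drop under load = R_th/(R_th + R_L) = 67.75 / (67.75 + 8640) = 0.007781.
So the output falls by 0.778 %.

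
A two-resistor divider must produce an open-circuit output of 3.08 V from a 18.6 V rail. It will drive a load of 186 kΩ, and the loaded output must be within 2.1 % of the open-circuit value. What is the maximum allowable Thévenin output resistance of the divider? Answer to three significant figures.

R_th ≤ 3.99 kΩ

Loading drop = R_th/(R_th + R_L) ≤ 0.0210, so R_th ≤ R_L · ε/(1−ε) = 186 kΩ × 0.0210/0.9790 = 3.99 kΩ.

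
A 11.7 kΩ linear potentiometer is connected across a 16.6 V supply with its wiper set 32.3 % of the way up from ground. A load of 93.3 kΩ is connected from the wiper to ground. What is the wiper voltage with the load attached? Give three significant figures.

The wiper splits the pot into (1−α)R = 7.921 kΩ above and αR = 3.779 kΩ below.
Lower section ‖ load = 3.632 kΩ.
V_wiper = 16.6 × 3.632/(7.921 + 3.632) = 5.22 V.

V ≈ 5.22 V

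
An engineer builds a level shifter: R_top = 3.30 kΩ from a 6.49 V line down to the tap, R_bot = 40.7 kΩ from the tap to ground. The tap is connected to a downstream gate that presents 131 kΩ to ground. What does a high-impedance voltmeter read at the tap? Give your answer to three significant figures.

The load sits in parallel with R_bot: R_bot‖R_L = (40.7 × 131) / (40.7 + 131) = 31.05 kΩ.
V_out = 6.49 × 31.05 / (3.30 + 31.05) = 6.49 × 31.05/34.35 = 5.87 V.

V_out ≈ 5.87 V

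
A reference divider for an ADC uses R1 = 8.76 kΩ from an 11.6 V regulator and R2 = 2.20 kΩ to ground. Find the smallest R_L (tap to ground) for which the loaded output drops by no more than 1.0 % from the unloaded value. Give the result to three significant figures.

R_L(min) ≈ 174 kΩ

Output resistance R_th = R1‖R2 = (8.76 × 2.20)/10.96 = 1.758 kΩ.
The fractional drop is R_th/(R_th + R_L); requiring this ≤ 0.0100 gives R_L ≥ R_th(1/0.0100 − 1) = 1.758 × 99.00 = 174 kΩ.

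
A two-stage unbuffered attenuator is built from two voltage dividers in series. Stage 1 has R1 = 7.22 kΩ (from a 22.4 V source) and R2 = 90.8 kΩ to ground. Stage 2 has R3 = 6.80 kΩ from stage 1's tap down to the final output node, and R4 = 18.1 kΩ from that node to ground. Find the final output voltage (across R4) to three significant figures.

V_out ≈ 11.9 V

Stage 2 presents R3+R4 = 24.90 kΩ as a load on stage 1's tap.
Stage 1's lower leg becomes R2‖(R3+R4) = 19.54 kΩ, so V_mid = 22.4 × 19.54/26.76 = 16.36 V.
Stage 2 is itself unloaded: V_out = V_mid × R4/(R3+R4) = 16.36 × 18.1/24.90 = 11.9 V.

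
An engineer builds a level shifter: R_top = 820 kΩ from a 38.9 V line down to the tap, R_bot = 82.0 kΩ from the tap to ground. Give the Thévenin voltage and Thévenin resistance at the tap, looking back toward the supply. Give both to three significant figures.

V_th = 3.54 V, R_th = 74.5 kΩ

V_th is the open-circuit tap voltage: 38.9 × 82.0/(820 + 82.0) = 3.54 V.
With the supply zeroed, R_top and R_bot appear in parallel from the tap: R_th = R_top‖R_bot = (820 × 82.0)/902.0 = 74.5 kΩ.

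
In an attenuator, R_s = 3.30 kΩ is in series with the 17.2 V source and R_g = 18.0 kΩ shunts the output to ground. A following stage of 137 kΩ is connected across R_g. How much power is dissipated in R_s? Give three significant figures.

Total resistance from the source is R_s + (R_g‖R_L) = 19.21 kΩ, so I = 17.2/19.21 kΩ = 0.8954 mA.
P = I²·R_s = (0.8954 mA)² × 3.30 kΩ = 2.65 mW.

P ≈ 2.65 mW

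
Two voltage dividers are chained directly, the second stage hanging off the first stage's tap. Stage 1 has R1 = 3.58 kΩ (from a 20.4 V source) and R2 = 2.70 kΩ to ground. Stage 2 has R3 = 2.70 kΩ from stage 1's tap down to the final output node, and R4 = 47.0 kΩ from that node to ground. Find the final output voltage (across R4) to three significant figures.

V_out ≈ 8.05 V

Stage 2 presents R3+R4 = 49.70 kΩ as a load on stage 1's tap.
Stage 1's lower leg becomes R2‖(R3+R4) = 2.561 kΩ, so V_mid = 20.4 × 2.561/6.141 = 8.507 V.
Stage 2 is itself unloaded: V_out = V_mid × R4/(R3+R4) = 8.507 × 47.0/49.70 = 8.05 V.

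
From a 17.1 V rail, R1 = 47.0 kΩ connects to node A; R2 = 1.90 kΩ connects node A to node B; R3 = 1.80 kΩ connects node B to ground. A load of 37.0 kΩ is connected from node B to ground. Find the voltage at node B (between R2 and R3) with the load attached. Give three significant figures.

V ≈ 0.580 V

At node B, R3 is in parallel with the load: R3‖R_L = 1.716 kΩ.
Below node A the resistance is R2 + (R3‖R_L) = 3.616 kΩ, so V_A = 17.1 × 3.616/50.62 = 1.222 V.
Then V_B = V_A × (R3‖R_L)/(R2 + R3‖R_L) = 1.222 × 1.716/3.616 = 0.580 V.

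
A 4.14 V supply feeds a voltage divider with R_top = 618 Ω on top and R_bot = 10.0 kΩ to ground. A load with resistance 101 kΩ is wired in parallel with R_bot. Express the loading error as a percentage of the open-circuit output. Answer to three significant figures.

The divider's output (Thévenin) resistance is R_top‖R_bot = 582.0 Ω.
Fractional drop under load = R_th/(R_th + R_L) = 582.0 / (582.0 + 101000) = 0.005730.
So the output falls by 0.573 %.

0.573 %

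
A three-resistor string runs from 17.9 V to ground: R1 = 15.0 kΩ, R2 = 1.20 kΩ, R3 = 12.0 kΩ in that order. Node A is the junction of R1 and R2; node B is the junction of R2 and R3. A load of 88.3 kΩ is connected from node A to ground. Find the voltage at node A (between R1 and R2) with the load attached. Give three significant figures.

Below node A the series string R2+R3 = 13.20 kΩ sits in parallel with the 88.3 kΩ load: 11.48 kΩ.
V_A = 17.9 × 11.48/(15.0 + 11.48) = 7.76 V.

V ≈ 7.76 V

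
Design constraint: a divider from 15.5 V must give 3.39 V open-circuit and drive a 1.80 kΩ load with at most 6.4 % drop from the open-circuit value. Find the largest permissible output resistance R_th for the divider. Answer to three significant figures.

R_th ≤ 123 Ω

Loading drop = R_th/(R_th + R_L) ≤ 0.0640, so R_th ≤ R_L · ε/(1−ε) = 1.80 kΩ × 0.0640/0.9360 = 123 Ω.
(Any R1, R2 with R2/(R1+R2) = 0.219 and R1‖R2 ≤ 123 Ω will meet the spec.)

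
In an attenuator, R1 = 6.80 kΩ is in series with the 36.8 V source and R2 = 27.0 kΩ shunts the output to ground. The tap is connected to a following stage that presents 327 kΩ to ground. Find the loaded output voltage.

V_out ≈ 28.9 V

The load sits in parallel with R2: R2‖R_L = (27.0 × 327) / (27.0 + 327) = 24.94 kΩ.
V_out = 36.8 × 24.94 / (6.80 + 24.94) = 36.8 × 24.94/31.74 = 28.9 V.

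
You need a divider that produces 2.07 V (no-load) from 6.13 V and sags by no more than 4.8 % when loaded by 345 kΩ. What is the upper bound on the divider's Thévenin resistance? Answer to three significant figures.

Loading drop = R_th/(R_th + R_L) ≤ 0.0480, so R_th ≤ R_L · ε/(1−ε) = 345 kΩ × 0.0480/0.9520 = 17.4 kΩ.

R_th ≤ 17.4 kΩ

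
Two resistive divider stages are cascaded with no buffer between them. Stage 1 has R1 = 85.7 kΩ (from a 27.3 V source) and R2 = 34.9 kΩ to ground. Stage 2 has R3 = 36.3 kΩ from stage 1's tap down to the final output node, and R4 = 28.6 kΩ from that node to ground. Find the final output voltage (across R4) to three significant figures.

Stage 2 presents R3+R4 = 64.90 kΩ as a load on stage 1's tap.
Stage 1's lower leg becomes R2‖(R3+R4) = 22.70 kΩ, so V_mid = 27.3 × 22.70/108.4 = 5.716 V.
Stage 2 is itself unloaded: V_out = V_mid × R4/(R3+R4) = 5.716 × 28.6/64.90 = 2.52 V.

V_out ≈ 2.52 V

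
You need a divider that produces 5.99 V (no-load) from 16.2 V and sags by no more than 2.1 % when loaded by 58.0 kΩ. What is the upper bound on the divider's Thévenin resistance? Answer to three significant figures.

Loading drop = R_th/(R_th + R_L) ≤ 0.0210, so R_th ≤ R_L · ε/(1−ε) = 58.0 kΩ × 0.0210/0.9790 = 1.24 kΩ.

R_th ≤ 1.24 kΩ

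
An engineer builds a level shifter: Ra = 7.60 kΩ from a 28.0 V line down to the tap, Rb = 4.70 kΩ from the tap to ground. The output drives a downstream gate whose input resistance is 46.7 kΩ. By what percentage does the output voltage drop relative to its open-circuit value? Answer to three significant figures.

The divider's output (Thévenin) resistance is Ra‖Rb = 2.904 kΩ.
Fractional drop under load = R_th/(R_th + R_L) = 2.904 / (2.904 + 46.7) = 0.05854.
So the output falls by 5.85 %.

5.85 %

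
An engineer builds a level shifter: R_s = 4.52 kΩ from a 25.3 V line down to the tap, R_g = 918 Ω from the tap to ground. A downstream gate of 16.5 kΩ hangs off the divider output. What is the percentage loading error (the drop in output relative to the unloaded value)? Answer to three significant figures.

4.42 %

The divider's output (Thévenin) resistance is R_s‖R_g = 763.0 Ω.
Fractional drop under load = R_th/(R_th + R_L) = 763.0 / (763.0 + 16500) = 0.04420.
So the output falls by 4.42 %.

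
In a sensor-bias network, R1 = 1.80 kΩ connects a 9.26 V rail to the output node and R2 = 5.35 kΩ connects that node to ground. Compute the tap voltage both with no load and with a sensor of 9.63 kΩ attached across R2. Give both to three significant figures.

Unloaded: 6.93 V; loaded: 6.08 V

Open-circuit: V = 9.26 × 5.35/(1.80 + 5.35) = 6.93 V.
With the load, R2 becomes R2‖R_L = 3.439 kΩ, so V = 9.26 × 3.439/5.239 = 6.08 V.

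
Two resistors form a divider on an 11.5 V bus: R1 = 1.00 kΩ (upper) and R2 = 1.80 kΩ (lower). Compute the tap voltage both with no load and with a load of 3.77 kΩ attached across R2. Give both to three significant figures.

Open-circuit: V = 11.5 × 1.80/(1.00 + 1.80) = 7.39 V.
With the load, R2 becomes R2‖R_L = 1.218 kΩ, so V = 11.5 × 1.218/2.218 = 6.32 V.

Unloaded: 7.39 V; loaded: 6.32 V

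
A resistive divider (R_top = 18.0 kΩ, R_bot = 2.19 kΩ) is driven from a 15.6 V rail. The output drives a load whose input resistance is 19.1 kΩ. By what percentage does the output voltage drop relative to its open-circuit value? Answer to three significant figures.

9.27 %

The divider's output (Thévenin) resistance is R_top‖R_bot = 1.952 kΩ.
Fractional drop under load = R_th/(R_th + R_L) = 1.952 / (1.952 + 19.1) = 0.09274.
So the output falls by 9.27 %.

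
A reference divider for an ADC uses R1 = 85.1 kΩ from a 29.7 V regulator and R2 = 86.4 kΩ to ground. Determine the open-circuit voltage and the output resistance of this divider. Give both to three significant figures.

V_th is the open-circuit tap voltage: 29.7 × 86.4/(85.1 + 86.4) = 15.0 V.
With the supply zeroed, R1 and R2 appear in parallel from the tap: R_th = R1‖R2 = (85.1 × 86.4)/171.5 = 42.9 kΩ.

V_th = 15.0 V, R_th = 42.9 kΩ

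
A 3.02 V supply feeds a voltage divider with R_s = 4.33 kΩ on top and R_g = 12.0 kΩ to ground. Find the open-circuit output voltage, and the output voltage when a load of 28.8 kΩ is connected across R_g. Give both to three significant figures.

Open-circuit: V = 3.02 × 12.0/(4.33 + 12.0) = 2.22 V.
With the load, R_g becomes R_g‖R_L = 8.471 kΩ, so V = 3.02 × 8.471/12.80 = 2.00 V.

Unloaded: 2.22 V; loaded: 2.00 V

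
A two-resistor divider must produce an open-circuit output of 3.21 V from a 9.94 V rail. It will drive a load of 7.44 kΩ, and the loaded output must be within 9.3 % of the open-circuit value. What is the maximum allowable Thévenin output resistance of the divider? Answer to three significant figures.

R_th ≤ 763 Ω

Loading drop = R_th/(R_th + R_L) ≤ 0.0930, so R_th ≤ R_L · ε/(1−ε) = 7.44 kΩ × 0.0930/0.9070 = 763 Ω.
(Any R1, R2 with R2/(R1+R2) = 0.323 and R1‖R2 ≤ 763 Ω will meet the spec.)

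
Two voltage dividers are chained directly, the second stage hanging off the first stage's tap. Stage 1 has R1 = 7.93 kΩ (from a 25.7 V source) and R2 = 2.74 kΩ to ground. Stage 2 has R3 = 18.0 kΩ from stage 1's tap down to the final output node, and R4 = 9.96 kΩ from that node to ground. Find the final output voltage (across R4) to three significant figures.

V_out ≈ 2.19 V

Stage 2 presents R3+R4 = 27.96 kΩ as a load on stage 1's tap.
Stage 1's lower leg becomes R2‖(R3+R4) = 2.495 kΩ, so V_mid = 25.7 × 2.495/10.43 = 6.152 V.
Stage 2 is itself unloaded: V_out = V_mid × R4/(R3+R4) = 6.152 × 9.96/27.96 = 2.19 V.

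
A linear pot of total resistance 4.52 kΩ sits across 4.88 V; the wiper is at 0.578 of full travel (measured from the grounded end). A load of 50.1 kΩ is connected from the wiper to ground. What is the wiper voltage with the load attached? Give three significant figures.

V ≈ 2.76 V

The wiper splits the pot into (1−α)R = 1.907 kΩ above and αR = 2.613 kΩ below.
Lower section ‖ load = 2.483 kΩ.
V_wiper = 4.88 × 2.483/(1.907 + 2.483) = 2.76 V.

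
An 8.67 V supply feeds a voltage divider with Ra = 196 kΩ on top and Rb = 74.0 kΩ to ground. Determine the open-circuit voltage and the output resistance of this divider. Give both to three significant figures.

V_th = 2.38 V, R_th = 53.7 kΩ

V_th is the open-circuit tap voltage: 8.67 × 74.0/(196 + 74.0) = 2.38 V.
With the supply zeroed, Ra and Rb appear in parallel from the tap: R_th = Ra‖Rb = (196 × 74.0)/270.0 = 53.7 kΩ.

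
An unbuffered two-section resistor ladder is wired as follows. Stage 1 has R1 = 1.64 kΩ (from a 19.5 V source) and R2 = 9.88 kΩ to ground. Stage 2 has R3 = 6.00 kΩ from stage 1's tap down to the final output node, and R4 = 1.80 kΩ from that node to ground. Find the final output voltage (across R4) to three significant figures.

V_out ≈ 3.27 V

Stage 2 presents R3+R4 = 7.800 kΩ as a load on stage 1's tap.
Stage 1's lower leg becomes R2‖(R3+R4) = 4.359 kΩ, so V_mid = 19.5 × 4.359/5.999 = 14.17 V.
Stage 2 is itself unloaded: V_out = V_mid × R4/(R3+R4) = 14.17 × 1.80/7.800 = 3.27 V.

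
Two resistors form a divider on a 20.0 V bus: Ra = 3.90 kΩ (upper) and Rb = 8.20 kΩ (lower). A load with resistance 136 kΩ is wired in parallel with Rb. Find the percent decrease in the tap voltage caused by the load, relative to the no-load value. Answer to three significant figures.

1.91 %

The divider's output (Thévenin) resistance is Ra‖Rb = 2.643 kΩ.
Fractional drop under load = R_th/(R_th + R_L) = 2.643 / (2.643 + 136) = 0.01906.
So the output falls by 1.91 %.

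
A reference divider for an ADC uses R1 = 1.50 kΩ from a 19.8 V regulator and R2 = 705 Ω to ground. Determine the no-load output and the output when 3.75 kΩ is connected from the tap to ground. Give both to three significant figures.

Open-circuit: V = 19.8 × 705/(1500 + 705) = 6.33 V.
With the load, R2 becomes R2‖R_L = 593.4 Ω, so V = 19.8 × 593.4/2093 = 5.61 V.

Unloaded: 6.33 V; loaded: 5.61 V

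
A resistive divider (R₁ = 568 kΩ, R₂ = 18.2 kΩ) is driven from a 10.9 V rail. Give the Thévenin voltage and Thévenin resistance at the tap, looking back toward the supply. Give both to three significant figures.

V_th = 0.338 V, R_th = 17.6 kΩ

V_th is the open-circuit tap voltage: 10.9 × 18.2/(568 + 18.2) = 0.338 V.
With the supply zeroed, R₁ and R₂ appear in parallel from the tap: R_th = R₁‖R₂ = (568 × 18.2)/586.2 = 17.6 kΩ.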